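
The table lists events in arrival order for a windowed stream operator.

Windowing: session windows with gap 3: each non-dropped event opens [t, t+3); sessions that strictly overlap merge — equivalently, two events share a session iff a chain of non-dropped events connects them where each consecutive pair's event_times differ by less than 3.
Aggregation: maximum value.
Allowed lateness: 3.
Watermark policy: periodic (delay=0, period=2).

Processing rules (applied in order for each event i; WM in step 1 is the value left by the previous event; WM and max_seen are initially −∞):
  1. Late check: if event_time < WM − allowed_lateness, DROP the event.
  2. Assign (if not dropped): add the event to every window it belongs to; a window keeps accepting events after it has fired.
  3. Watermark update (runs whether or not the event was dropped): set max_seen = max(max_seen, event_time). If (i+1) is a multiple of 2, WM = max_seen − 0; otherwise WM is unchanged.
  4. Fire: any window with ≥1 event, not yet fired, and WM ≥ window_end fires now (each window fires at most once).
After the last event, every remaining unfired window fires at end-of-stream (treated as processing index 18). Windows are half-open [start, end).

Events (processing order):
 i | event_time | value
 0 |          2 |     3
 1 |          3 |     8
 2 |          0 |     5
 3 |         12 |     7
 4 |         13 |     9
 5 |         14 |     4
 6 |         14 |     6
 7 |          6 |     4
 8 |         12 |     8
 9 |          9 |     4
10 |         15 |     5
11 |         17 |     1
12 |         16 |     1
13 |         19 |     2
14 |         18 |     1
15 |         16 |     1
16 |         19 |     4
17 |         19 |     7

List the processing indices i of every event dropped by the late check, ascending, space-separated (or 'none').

i=0 t=2 v=3: → [2,5); WM=−∞
i=1 t=3 v=8: → [2,6); WM=3
i=2 t=0 v=5: → [0,6); WM=3
i=3 t=12 v=7: → [12,15); WM=12
i=4 t=13 v=9: → [12,16); WM=12
i=5 t=14 v=4: → [12,17); WM=14
i=6 t=14 v=6: → [12,17); WM=14
i=7 t=6 v=4: DROP (t<14-3); WM=14
i=8 t=12 v=8: → [12,17); WM=14
i=9 t=9 v=4: DROP (t<14-3); WM=14
i=10 t=15 v=5: → [12,18); WM=14
i=11 t=17 v=1: → [12,20); WM=17
i=12 t=16 v=1: → [12,20); WM=17
i=13 t=19 v=2: → [12,22); WM=19
i=14 t=18 v=1: → [12,22); WM=19
i=15 t=16 v=1: → [12,22); WM=19
i=16 t=19 v=4: → [12,22); WM=19
i=17 t=19 v=7: → [12,22); WM=19

7 9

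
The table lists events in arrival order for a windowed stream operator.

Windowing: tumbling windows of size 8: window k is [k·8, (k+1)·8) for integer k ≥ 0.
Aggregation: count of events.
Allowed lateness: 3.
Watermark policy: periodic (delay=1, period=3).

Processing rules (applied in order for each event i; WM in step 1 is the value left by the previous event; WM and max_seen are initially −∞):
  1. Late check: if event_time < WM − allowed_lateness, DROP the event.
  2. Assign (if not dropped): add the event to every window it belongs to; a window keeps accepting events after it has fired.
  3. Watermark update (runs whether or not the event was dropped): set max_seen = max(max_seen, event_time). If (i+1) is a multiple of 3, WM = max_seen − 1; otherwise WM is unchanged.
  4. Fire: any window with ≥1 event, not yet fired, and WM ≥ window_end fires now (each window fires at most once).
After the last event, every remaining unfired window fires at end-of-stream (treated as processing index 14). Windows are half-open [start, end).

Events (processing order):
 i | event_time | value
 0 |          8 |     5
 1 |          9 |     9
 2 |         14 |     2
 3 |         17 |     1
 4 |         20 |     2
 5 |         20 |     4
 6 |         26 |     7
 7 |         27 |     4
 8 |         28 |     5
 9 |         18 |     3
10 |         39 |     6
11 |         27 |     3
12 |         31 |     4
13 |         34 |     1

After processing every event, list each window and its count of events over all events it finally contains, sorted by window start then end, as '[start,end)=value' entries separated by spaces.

i=0 t=8 v=5: → [8,16); WM=−∞
i=1 t=9 v=9: → [8,16); WM=−∞
i=2 t=14 v=2: → [8,16); WM=13
i=3 t=17 v=1: → [16,24); WM=13
i=4 t=20 v=2: → [16,24); WM=13
i=5 t=20 v=4: → [16,24); WM=19; [8,16) fires=3
i=6 t=26 v=7: → [24,32); WM=19
i=7 t=27 v=4: → [24,32); WM=19
i=8 t=28 v=5: → [24,32); WM=27; [16,24) fires=3
i=9 t=18 v=3: DROP (t<27-3); WM=27
i=10 t=39 v=6: → [32,40); WM=27
i=11 t=27 v=3: → [24,32); WM=38; [24,32) fires=4
i=12 t=31 v=4: DROP (t<38-3); WM=38
i=13 t=34 v=1: DROP (t<38-3); WM=38

[8,16)=3 [16,24)=3 [24,32)=4 [32,40)=1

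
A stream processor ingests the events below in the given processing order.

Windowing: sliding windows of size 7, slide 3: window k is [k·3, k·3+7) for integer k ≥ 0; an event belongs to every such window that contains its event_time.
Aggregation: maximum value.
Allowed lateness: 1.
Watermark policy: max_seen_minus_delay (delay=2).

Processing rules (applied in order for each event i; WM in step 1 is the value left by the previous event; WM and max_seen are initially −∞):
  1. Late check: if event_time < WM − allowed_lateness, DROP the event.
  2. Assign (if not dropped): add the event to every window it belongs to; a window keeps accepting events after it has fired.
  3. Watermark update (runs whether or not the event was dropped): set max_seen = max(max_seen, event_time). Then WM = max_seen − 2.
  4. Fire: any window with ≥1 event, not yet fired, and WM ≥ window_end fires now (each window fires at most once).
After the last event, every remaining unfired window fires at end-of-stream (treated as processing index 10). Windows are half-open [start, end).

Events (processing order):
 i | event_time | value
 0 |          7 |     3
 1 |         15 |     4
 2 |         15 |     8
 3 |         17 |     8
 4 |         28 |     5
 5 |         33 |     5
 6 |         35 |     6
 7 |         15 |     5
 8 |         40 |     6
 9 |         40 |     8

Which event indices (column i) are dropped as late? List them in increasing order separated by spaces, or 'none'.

7

i=0 t=7 v=3: → [6,13),[3,10); WM=5
i=1 t=15 v=4: → [15,22),[12,19),[9,16); WM=13; [3,10) fires=3 [6,13) fires=3
i=2 t=15 v=8: → [15,22),[12,19),[9,16); WM=13
i=3 t=17 v=8: → [15,22),[12,19); WM=15
i=4 t=28 v=5: → [27,34),[24,31); WM=26; [9,16) fires=8 [12,19) fires=8 [15,22) fires=8
i=5 t=33 v=5: → [33,40),[30,37),[27,34); WM=31; [24,31) fires=5
i=6 t=35 v=6: → [33,40),[30,37); WM=33
i=7 t=15 v=5: DROP (t<33-1); WM=33
i=8 t=40 v=6: → [39,46),[36,43); WM=38; [27,34) fires=5 [30,37) fires=6
i=9 t=40 v=8: → [39,46),[36,43); WM=38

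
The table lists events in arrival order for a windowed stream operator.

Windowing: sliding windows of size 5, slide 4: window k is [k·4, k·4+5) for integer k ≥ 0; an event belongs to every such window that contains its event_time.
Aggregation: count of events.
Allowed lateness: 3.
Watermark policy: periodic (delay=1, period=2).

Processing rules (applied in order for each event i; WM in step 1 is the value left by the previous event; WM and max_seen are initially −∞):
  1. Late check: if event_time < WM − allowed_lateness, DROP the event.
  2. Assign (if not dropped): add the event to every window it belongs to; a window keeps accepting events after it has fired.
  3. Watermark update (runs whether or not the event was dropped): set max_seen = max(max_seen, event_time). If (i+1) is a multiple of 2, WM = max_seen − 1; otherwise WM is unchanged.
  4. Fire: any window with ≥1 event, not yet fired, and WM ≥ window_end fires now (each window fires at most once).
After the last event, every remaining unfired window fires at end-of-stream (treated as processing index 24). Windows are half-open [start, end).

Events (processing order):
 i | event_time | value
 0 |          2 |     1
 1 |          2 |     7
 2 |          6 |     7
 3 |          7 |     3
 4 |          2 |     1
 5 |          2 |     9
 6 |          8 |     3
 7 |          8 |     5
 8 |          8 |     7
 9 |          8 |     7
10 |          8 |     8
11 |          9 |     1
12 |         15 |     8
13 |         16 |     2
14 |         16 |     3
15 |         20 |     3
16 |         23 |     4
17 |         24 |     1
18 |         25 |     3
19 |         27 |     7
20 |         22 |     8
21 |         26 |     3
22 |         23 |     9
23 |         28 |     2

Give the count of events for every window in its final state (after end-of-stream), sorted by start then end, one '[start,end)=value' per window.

[0,5)=2 [4,9)=7 [8,13)=6 [12,17)=3 [16,21)=3 [20,25)=4 [24,29)=5 [28,33)=1

i=0 t=2 v=1: → [0,5); WM=−∞
i=1 t=2 v=7: → [0,5); WM=1
i=2 t=6 v=7: → [4,9); WM=1
i=3 t=7 v=3: → [4,9); WM=6; [0,5) fires=2
i=4 t=2 v=1: DROP (t<6-3); WM=6
i=5 t=2 v=9: DROP (t<6-3); WM=6
i=6 t=8 v=3: → [8,13),[4,9); WM=6
i=7 t=8 v=5: → [8,13),[4,9); WM=7
i=8 t=8 v=7: → [8,13),[4,9); WM=7
i=9 t=8 v=7: → [8,13),[4,9); WM=7
i=10 t=8 v=8: → [8,13),[4,9); WM=7
i=11 t=9 v=1: → [8,13); WM=8
i=12 t=15 v=8: → [12,17); WM=8
i=13 t=16 v=2: → [16,21),[12,17); WM=15; [4,9) fires=7 [8,13) fires=6
i=14 t=16 v=3: → [16,21),[12,17); WM=15
i=15 t=20 v=3: → [20,25),[16,21); WM=19; [12,17) fires=3
i=16 t=23 v=4: → [20,25); WM=19
i=17 t=24 v=1: → [24,29),[20,25); WM=23; [16,21) fires=3
i=18 t=25 v=3: → [24,29); WM=23
i=19 t=27 v=7: → [24,29); WM=26; [20,25) fires=3
i=20 t=22 v=8: DROP (t<26-3); WM=26
i=21 t=26 v=3: → [24,29); WM=26
i=22 t=23 v=9: → [20,25); WM=26
i=23 t=28 v=2: → [28,33),[24,29); WM=27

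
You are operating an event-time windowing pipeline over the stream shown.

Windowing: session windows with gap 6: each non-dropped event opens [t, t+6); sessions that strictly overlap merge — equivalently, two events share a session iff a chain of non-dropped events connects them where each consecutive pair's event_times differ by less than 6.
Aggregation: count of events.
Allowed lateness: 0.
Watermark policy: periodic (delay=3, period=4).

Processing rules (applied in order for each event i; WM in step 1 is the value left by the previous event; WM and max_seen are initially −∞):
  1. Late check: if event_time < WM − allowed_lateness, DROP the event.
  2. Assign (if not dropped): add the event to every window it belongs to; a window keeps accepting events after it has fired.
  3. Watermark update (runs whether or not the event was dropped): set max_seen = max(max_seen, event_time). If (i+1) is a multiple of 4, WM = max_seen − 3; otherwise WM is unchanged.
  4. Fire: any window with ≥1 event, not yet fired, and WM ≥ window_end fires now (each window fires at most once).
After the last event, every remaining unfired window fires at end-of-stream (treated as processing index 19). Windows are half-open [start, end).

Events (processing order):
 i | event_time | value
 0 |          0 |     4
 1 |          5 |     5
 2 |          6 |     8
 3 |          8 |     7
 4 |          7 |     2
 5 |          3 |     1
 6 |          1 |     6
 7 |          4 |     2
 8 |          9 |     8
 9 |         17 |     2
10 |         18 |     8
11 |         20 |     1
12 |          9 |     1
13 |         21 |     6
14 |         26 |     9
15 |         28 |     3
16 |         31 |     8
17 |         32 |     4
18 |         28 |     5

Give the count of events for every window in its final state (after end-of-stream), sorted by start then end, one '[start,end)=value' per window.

[0,15)=6 [17,38)=9

i=0 t=0 v=4: → [0,6); WM=−∞
i=1 t=5 v=5: → [0,11); WM=−∞
i=2 t=6 v=8: → [0,12); WM=−∞
i=3 t=8 v=7: → [0,14); WM=5
i=4 t=7 v=2: → [0,14); WM=5
i=5 t=3 v=1: DROP (t<5-0); WM=5
i=6 t=1 v=6: DROP (t<5-0); WM=5
i=7 t=4 v=2: DROP (t<5-0); WM=5
i=8 t=9 v=8: → [0,15); WM=5
i=9 t=17 v=2: → [17,23); WM=5
i=10 t=18 v=8: → [17,24); WM=5
i=11 t=20 v=1: → [17,26); WM=17
i=12 t=9 v=1: DROP (t<17-0); WM=17
i=13 t=21 v=6: → [17,27); WM=17
i=14 t=26 v=9: → [17,32); WM=17
i=15 t=28 v=3: → [17,34); WM=25
i=16 t=31 v=8: → [17,37); WM=25
i=17 t=32 v=4: → [17,38); WM=25
i=18 t=28 v=5: → [17,38); WM=25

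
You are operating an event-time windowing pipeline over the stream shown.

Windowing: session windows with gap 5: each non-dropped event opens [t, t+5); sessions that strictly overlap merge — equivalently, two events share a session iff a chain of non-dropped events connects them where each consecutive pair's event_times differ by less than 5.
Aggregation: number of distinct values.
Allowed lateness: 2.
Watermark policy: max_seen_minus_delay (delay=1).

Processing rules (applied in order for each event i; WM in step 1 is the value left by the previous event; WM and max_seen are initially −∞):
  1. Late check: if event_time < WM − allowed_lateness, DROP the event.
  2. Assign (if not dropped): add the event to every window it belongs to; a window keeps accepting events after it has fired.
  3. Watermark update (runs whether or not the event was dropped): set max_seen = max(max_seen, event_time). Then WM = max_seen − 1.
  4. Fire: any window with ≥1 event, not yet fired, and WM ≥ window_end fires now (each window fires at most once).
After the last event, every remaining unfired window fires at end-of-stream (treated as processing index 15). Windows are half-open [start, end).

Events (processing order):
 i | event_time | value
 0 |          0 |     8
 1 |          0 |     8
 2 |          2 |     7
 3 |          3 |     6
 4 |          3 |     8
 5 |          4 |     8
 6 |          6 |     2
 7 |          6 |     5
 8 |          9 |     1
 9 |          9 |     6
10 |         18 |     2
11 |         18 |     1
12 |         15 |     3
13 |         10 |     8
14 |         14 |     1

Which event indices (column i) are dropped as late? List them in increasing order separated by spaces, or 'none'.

i=0 t=0 v=8: → [0,5); WM=-1
i=1 t=0 v=8: → [0,5); WM=-1
i=2 t=2 v=7: → [0,7); WM=1
i=3 t=3 v=6: → [0,8); WM=2
i=4 t=3 v=8: → [0,8); WM=2
i=5 t=4 v=8: → [0,9); WM=3
i=6 t=6 v=2: → [0,11); WM=5
i=7 t=6 v=5: → [0,11); WM=5
i=8 t=9 v=1: → [0,14); WM=8
i=9 t=9 v=6: → [0,14); WM=8
i=10 t=18 v=2: → [18,23); WM=17
i=11 t=18 v=1: → [18,23); WM=17
i=12 t=15 v=3: → [15,23); WM=17
i=13 t=10 v=8: DROP (t<17-2); WM=17
i=14 t=14 v=1: DROP (t<17-2); WM=17

13 14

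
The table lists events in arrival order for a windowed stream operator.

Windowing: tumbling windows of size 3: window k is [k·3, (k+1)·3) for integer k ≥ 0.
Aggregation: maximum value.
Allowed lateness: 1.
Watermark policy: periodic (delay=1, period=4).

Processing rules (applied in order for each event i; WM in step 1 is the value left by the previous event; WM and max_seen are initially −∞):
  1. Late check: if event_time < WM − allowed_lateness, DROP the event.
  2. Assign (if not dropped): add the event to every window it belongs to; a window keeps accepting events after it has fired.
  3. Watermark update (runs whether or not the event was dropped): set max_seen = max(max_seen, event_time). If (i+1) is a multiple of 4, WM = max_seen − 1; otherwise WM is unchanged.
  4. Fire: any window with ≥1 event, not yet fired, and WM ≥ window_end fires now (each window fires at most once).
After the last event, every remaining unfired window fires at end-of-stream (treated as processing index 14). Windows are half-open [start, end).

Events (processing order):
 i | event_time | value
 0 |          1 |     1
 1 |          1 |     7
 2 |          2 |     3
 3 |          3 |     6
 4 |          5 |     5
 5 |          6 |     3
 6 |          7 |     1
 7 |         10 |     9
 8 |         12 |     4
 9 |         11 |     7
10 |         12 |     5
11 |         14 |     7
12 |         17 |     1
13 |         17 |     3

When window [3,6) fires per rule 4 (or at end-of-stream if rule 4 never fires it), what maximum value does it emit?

i=0 t=1 v=1: → [0,3); WM=−∞
i=1 t=1 v=7: → [0,3); WM=−∞
i=2 t=2 v=3: → [0,3); WM=−∞
i=3 t=3 v=6: → [3,6); WM=2
i=4 t=5 v=5: → [3,6); WM=2
i=5 t=6 v=3: → [6,9); WM=2
i=6 t=7 v=1: → [6,9); WM=2
i=7 t=10 v=9: → [9,12); WM=9; [0,3) fires=7 [3,6) fires=6 [6,9) fires=3
i=8 t=12 v=4: → [12,15); WM=9
i=9 t=11 v=7: → [9,12); WM=9
i=10 t=12 v=5: → [12,15); WM=9
i=11 t=14 v=7: → [12,15); WM=13; [9,12) fires=9
i=12 t=17 v=1: → [15,18); WM=13
i=13 t=17 v=3: → [15,18); WM=13

6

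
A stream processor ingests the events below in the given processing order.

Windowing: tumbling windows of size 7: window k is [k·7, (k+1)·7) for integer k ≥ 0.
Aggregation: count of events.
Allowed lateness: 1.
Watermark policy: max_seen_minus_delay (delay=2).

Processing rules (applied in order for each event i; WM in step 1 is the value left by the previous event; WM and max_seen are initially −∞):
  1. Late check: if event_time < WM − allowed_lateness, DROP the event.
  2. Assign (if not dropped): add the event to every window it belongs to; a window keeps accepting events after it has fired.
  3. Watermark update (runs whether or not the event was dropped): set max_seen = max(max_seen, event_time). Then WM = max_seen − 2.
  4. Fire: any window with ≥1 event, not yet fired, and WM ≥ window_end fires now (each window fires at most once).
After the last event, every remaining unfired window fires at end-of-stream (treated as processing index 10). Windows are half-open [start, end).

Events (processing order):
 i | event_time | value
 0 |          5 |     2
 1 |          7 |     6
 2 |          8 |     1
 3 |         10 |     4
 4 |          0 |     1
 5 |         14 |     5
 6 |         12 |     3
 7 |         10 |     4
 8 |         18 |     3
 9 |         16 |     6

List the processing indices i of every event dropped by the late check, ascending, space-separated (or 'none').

4 7

i=0 t=5 v=2: → [0,7); WM=3
i=1 t=7 v=6: → [7,14); WM=5
i=2 t=8 v=1: → [7,14); WM=6
i=3 t=10 v=4: → [7,14); WM=8; [0,7) fires=1
i=4 t=0 v=1: DROP (t<8-1); WM=8
i=5 t=14 v=5: → [14,21); WM=12
i=6 t=12 v=3: → [7,14); WM=12
i=7 t=10 v=4: DROP (t<12-1); WM=12
i=8 t=18 v=3: → [14,21); WM=16; [7,14) fires=4
i=9 t=16 v=6: → [14,21); WM=16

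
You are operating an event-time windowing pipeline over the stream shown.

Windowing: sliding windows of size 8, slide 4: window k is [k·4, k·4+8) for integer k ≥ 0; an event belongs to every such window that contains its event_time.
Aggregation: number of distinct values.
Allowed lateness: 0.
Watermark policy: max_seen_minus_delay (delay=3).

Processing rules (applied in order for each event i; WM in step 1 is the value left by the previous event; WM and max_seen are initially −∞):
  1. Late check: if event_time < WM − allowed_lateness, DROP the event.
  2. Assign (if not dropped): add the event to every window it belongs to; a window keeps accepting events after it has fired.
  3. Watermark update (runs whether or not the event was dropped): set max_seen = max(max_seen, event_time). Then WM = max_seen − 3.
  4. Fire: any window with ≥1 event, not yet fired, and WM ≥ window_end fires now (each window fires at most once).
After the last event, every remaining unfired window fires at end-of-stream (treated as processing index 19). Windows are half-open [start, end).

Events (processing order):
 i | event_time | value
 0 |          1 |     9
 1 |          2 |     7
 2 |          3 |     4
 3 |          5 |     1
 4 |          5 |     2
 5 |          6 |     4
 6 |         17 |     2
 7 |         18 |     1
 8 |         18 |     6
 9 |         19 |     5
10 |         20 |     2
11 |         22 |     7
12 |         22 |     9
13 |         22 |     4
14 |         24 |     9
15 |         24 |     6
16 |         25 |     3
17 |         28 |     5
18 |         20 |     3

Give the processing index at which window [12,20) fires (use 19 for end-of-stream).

14

i=0 t=1 v=9: → [0,8); WM=-2
i=1 t=2 v=7: → [0,8); WM=-1
i=2 t=3 v=4: → [0,8); WM=0
i=3 t=5 v=1: → [4,12),[0,8); WM=2
i=4 t=5 v=2: → [4,12),[0,8); WM=2
i=5 t=6 v=4: → [4,12),[0,8); WM=3
i=6 t=17 v=2: → [16,24),[12,20); WM=14; [0,8) fires=5 [4,12) fires=3
i=7 t=18 v=1: → [16,24),[12,20); WM=15
i=8 t=18 v=6: → [16,24),[12,20); WM=15
i=9 t=19 v=5: → [16,24),[12,20); WM=16
i=10 t=20 v=2: → [20,28),[16,24); WM=17
i=11 t=22 v=7: → [20,28),[16,24); WM=19
i=12 t=22 v=9: → [20,28),[16,24); WM=19
i=13 t=22 v=4: → [20,28),[16,24); WM=19
i=14 t=24 v=9: → [24,32),[20,28); WM=21; [12,20) fires=4
i=15 t=24 v=6: → [24,32),[20,28); WM=21
i=16 t=25 v=3: → [24,32),[20,28); WM=22
i=17 t=28 v=5: → [28,36),[24,32); WM=25; [16,24) fires=7
i=18 t=20 v=3: DROP (t<25-0); WM=25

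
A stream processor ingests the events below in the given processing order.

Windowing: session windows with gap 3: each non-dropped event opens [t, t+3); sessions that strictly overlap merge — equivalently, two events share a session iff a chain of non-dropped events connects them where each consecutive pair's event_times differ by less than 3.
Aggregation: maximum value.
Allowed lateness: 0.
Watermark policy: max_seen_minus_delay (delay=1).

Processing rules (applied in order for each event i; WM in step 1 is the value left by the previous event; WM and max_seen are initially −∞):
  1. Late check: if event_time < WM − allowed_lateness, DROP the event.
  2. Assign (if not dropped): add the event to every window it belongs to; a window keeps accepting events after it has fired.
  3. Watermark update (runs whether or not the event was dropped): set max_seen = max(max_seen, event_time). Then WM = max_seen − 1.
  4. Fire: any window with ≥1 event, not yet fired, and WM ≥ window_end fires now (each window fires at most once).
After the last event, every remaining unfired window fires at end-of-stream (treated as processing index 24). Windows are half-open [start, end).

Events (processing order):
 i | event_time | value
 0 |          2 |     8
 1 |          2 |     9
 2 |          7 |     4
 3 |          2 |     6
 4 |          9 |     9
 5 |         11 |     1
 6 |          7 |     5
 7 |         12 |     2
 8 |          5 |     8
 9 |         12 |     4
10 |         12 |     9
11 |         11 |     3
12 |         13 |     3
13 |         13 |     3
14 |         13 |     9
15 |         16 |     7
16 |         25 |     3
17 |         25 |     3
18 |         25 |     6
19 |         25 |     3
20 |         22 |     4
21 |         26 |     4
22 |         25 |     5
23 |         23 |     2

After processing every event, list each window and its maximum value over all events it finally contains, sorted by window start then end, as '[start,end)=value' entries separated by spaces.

i=0 t=2 v=8: → [2,5); WM=1
i=1 t=2 v=9: → [2,5); WM=1
i=2 t=7 v=4: → [7,10); WM=6
i=3 t=2 v=6: DROP (t<6-0); WM=6
i=4 t=9 v=9: → [7,12); WM=8
i=5 t=11 v=1: → [7,14); WM=10
i=6 t=7 v=5: DROP (t<10-0); WM=10
i=7 t=12 v=2: → [7,15); WM=11
i=8 t=5 v=8: DROP (t<11-0); WM=11
i=9 t=12 v=4: → [7,15); WM=11
i=10 t=12 v=9: → [7,15); WM=11
i=11 t=11 v=3: → [7,15); WM=11
i=12 t=13 v=3: → [7,16); WM=12
i=13 t=13 v=3: → [7,16); WM=12
i=14 t=13 v=9: → [7,16); WM=12
i=15 t=16 v=7: → [16,19); WM=15
i=16 t=25 v=3: → [25,28); WM=24
i=17 t=25 v=3: → [25,28); WM=24
i=18 t=25 v=6: → [25,28); WM=24
i=19 t=25 v=3: → [25,28); WM=24
i=20 t=22 v=4: DROP (t<24-0); WM=24
i=21 t=26 v=4: → [25,29); WM=25
i=22 t=25 v=5: → [25,29); WM=25
i=23 t=23 v=2: DROP (t<25-0); WM=25

[2,5)=9 [7,16)=9 [16,19)=7 [25,29)=6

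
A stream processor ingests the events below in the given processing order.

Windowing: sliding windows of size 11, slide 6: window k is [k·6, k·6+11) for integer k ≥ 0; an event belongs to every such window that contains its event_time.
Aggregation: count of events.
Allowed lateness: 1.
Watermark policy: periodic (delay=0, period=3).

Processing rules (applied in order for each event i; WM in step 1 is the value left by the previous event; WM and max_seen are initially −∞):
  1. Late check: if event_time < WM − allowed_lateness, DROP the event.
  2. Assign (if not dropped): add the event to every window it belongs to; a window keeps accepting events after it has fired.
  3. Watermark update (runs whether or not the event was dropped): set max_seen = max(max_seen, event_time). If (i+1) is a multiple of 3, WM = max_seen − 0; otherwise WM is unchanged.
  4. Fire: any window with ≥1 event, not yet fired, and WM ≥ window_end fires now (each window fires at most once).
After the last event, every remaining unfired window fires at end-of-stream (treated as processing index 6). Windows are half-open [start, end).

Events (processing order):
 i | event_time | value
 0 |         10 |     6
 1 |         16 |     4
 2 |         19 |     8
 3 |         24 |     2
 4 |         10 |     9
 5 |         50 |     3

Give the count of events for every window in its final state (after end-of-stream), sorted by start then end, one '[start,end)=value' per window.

i=0 t=10 v=6: → [6,17),[0,11); WM=−∞
i=1 t=16 v=4: → [12,23),[6,17); WM=−∞
i=2 t=19 v=8: → [18,29),[12,23); WM=19; [0,11) fires=1 [6,17) fires=2
i=3 t=24 v=2: → [24,35),[18,29); WM=19
i=4 t=10 v=9: DROP (t<19-1); WM=19
i=5 t=50 v=3: → [48,59),[42,53); WM=50; [12,23) fires=2 [18,29) fires=2 [24,35) fires=1

[0,11)=1 [6,17)=2 [12,23)=2 [18,29)=2 [24,35)=1 [42,53)=1 [48,59)=1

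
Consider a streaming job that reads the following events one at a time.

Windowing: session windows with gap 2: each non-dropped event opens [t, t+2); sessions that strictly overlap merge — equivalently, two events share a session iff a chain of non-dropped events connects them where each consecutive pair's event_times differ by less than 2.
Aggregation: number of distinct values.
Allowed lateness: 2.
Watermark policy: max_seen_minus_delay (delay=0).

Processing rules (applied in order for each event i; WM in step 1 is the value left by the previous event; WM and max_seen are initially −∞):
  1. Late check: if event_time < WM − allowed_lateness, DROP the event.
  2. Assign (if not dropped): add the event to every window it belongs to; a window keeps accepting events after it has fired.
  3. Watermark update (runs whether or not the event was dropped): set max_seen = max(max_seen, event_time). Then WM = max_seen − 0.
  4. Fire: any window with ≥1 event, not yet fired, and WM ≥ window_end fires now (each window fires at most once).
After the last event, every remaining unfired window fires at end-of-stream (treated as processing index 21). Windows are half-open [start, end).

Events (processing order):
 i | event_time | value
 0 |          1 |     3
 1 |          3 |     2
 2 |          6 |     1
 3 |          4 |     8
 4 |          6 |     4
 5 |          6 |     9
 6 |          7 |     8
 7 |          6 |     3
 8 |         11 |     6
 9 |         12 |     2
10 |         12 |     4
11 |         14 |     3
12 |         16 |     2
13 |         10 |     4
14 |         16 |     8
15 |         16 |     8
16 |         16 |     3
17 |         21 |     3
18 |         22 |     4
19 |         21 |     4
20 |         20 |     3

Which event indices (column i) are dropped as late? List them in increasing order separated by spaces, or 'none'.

13

i=0 t=1 v=3: → [1,3); WM=1
i=1 t=3 v=2: → [3,5); WM=3
i=2 t=6 v=1: → [6,8); WM=6
i=3 t=4 v=8: → [3,6); WM=6
i=4 t=6 v=4: → [6,8); WM=6
i=5 t=6 v=9: → [6,8); WM=6
i=6 t=7 v=8: → [6,9); WM=7
i=7 t=6 v=3: → [6,9); WM=7
i=8 t=11 v=6: → [11,13); WM=11
i=9 t=12 v=2: → [11,14); WM=12
i=10 t=12 v=4: → [11,14); WM=12
i=11 t=14 v=3: → [14,16); WM=14
i=12 t=16 v=2: → [16,18); WM=16
i=13 t=10 v=4: DROP (t<16-2); WM=16
i=14 t=16 v=8: → [16,18); WM=16
i=15 t=16 v=8: → [16,18); WM=16
i=16 t=16 v=3: → [16,18); WM=16
i=17 t=21 v=3: → [21,23); WM=21
i=18 t=22 v=4: → [21,24); WM=22
i=19 t=21 v=4: → [21,24); WM=22
i=20 t=20 v=3: → [20,24); WM=22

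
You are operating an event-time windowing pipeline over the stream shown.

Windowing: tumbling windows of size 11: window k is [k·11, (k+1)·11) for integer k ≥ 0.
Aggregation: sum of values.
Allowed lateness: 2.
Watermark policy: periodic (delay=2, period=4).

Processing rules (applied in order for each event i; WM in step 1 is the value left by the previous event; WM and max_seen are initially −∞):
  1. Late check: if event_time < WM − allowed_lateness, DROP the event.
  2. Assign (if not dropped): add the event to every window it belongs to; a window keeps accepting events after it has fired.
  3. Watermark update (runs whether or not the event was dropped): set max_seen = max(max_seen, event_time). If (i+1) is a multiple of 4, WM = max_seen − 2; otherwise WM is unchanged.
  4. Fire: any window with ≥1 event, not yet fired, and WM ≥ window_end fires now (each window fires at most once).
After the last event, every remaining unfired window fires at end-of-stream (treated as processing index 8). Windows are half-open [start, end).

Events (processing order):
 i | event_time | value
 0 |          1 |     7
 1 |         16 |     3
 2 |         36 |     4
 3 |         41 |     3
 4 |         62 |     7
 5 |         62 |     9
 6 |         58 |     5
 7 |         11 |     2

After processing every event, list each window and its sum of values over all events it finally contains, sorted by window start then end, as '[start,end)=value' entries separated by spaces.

[0,11)=7 [11,22)=3 [33,44)=7 [55,66)=21

i=0 t=1 v=7: → [0,11); WM=−∞
i=1 t=16 v=3: → [11,22); WM=−∞
i=2 t=36 v=4: → [33,44); WM=−∞
i=3 t=41 v=3: → [33,44); WM=39; [0,11) fires=7 [11,22) fires=3
i=4 t=62 v=7: → [55,66); WM=39
i=5 t=62 v=9: → [55,66); WM=39
i=6 t=58 v=5: → [55,66); WM=39
i=7 t=11 v=2: DROP (t<39-2); WM=60; [33,44) fires=7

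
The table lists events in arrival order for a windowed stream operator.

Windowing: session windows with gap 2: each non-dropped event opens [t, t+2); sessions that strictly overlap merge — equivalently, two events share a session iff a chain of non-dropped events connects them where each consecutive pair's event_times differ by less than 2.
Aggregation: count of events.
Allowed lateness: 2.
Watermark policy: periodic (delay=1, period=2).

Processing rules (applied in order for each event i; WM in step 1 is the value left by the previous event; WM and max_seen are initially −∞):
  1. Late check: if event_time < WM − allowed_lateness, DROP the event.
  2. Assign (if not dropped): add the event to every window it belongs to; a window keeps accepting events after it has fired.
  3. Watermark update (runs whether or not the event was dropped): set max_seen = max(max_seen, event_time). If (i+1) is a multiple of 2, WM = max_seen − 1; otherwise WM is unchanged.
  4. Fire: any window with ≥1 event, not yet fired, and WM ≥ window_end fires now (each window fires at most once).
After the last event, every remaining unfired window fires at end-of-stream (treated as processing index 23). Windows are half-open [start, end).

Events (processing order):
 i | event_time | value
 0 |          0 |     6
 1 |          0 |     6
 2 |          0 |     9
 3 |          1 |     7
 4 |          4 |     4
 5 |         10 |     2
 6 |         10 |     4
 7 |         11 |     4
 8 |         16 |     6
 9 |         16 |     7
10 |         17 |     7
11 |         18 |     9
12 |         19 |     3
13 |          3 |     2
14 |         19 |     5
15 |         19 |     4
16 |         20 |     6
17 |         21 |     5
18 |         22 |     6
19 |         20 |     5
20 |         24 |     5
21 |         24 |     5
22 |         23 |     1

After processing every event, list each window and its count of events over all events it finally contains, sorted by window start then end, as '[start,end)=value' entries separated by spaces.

[0,3)=4 [4,6)=1 [10,13)=3 [16,26)=14

i=0 t=0 v=6: → [0,2); WM=−∞
i=1 t=0 v=6: → [0,2); WM=-1
i=2 t=0 v=9: → [0,2); WM=-1
i=3 t=1 v=7: → [0,3); WM=0
i=4 t=4 v=4: → [4,6); WM=0
i=5 t=10 v=2: → [10,12); WM=9
i=6 t=10 v=4: → [10,12); WM=9
i=7 t=11 v=4: → [10,13); WM=10
i=8 t=16 v=6: → [16,18); WM=10
i=9 t=16 v=7: → [16,18); WM=15
i=10 t=17 v=7: → [16,19); WM=15
i=11 t=18 v=9: → [16,20); WM=17
i=12 t=19 v=3: → [16,21); WM=17
i=13 t=3 v=2: DROP (t<17-2); WM=18
i=14 t=19 v=5: → [16,21); WM=18
i=15 t=19 v=4: → [16,21); WM=18
i=16 t=20 v=6: → [16,22); WM=18
i=17 t=21 v=5: → [16,23); WM=20
i=18 t=22 v=6: → [16,24); WM=20
i=19 t=20 v=5: → [16,24); WM=21
i=20 t=24 v=5: → [24,26); WM=21
i=21 t=24 v=5: → [24,26); WM=23
i=22 t=23 v=1: → [16,26); WM=23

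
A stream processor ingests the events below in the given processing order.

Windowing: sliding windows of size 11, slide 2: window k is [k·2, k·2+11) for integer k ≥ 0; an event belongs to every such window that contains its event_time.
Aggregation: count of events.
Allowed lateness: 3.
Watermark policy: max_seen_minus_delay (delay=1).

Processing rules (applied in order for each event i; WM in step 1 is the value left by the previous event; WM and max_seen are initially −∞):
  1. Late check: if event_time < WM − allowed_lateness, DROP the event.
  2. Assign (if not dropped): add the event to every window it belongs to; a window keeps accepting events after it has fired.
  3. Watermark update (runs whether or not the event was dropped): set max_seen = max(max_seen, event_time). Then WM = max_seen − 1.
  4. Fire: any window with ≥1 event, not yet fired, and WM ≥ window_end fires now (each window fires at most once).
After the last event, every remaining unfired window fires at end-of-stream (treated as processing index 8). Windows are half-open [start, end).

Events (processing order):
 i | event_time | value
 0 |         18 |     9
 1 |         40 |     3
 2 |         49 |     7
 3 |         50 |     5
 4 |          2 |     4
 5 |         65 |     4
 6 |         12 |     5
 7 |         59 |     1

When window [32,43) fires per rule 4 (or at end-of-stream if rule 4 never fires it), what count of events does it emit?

i=0 t=18 v=9: → [18,29),[16,27),[14,25),[12,23),[10,21),[8,19); WM=17
i=1 t=40 v=3: → [40,51),[38,49),[36,47),[34,45),[32,43),[30,41); WM=39; [8,19) fires=1 [10,21) fires=1 [12,23) fires=1 [14,25) fires=1 [16,27) fires=1 [18,29) fires=1
i=2 t=49 v=7: → [48,59),[46,57),[44,55),[42,53),[40,51); WM=48; [30,41) fires=1 [32,43) fires=1 [34,45) fires=1 [36,47) fires=1
i=3 t=50 v=5: → [50,61),[48,59),[46,57),[44,55),[42,53),[40,51); WM=49; [38,49) fires=1
i=4 t=2 v=4: DROP (t<49-3); WM=49
i=5 t=65 v=4: → [64,75),[62,73),[60,71),[58,69),[56,67); WM=64; [40,51) fires=3 [42,53) fires=2 [44,55) fires=2 [46,57) fires=2 [48,59) fires=2 [50,61) fires=1
i=6 t=12 v=5: DROP (t<64-3); WM=64
i=7 t=59 v=1: DROP (t<64-3); WM=64

1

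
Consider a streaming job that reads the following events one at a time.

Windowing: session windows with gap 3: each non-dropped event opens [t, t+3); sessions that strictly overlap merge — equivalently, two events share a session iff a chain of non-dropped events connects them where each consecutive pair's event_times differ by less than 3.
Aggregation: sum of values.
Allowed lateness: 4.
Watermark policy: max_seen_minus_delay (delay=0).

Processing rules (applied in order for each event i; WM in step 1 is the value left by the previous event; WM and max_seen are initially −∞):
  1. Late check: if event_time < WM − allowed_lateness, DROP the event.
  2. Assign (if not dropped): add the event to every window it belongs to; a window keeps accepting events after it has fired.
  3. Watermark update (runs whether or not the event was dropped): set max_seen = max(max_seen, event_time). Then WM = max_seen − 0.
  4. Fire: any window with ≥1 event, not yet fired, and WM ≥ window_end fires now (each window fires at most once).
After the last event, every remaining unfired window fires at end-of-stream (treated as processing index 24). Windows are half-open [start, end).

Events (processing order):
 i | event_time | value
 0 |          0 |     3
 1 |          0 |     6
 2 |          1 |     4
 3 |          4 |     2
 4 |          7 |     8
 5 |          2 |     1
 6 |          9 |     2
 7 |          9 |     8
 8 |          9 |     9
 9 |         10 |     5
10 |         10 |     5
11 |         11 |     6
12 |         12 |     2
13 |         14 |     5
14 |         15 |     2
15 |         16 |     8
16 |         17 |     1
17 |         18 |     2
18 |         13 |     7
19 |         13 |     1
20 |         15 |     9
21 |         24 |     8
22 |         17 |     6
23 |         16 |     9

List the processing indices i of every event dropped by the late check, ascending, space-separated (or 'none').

i=0 t=0 v=3: → [0,3); WM=0
i=1 t=0 v=6: → [0,3); WM=0
i=2 t=1 v=4: → [0,4); WM=1
i=3 t=4 v=2: → [4,7); WM=4
i=4 t=7 v=8: → [7,10); WM=7
i=5 t=2 v=1: DROP (t<7-4); WM=7
i=6 t=9 v=2: → [7,12); WM=9
i=7 t=9 v=8: → [7,12); WM=9
i=8 t=9 v=9: → [7,12); WM=9
i=9 t=10 v=5: → [7,13); WM=10
i=10 t=10 v=5: → [7,13); WM=10
i=11 t=11 v=6: → [7,14); WM=11
i=12 t=12 v=2: → [7,15); WM=12
i=13 t=14 v=5: → [7,17); WM=14
i=14 t=15 v=2: → [7,18); WM=15
i=15 t=16 v=8: → [7,19); WM=16
i=16 t=17 v=1: → [7,20); WM=17
i=17 t=18 v=2: → [7,21); WM=18
i=18 t=13 v=7: DROP (t<18-4); WM=18
i=19 t=13 v=1: DROP (t<18-4); WM=18
i=20 t=15 v=9: → [7,21); WM=18
i=21 t=24 v=8: → [24,27); WM=24
i=22 t=17 v=6: DROP (t<24-4); WM=24
i=23 t=16 v=9: DROP (t<24-4); WM=24

5 18 19 22 23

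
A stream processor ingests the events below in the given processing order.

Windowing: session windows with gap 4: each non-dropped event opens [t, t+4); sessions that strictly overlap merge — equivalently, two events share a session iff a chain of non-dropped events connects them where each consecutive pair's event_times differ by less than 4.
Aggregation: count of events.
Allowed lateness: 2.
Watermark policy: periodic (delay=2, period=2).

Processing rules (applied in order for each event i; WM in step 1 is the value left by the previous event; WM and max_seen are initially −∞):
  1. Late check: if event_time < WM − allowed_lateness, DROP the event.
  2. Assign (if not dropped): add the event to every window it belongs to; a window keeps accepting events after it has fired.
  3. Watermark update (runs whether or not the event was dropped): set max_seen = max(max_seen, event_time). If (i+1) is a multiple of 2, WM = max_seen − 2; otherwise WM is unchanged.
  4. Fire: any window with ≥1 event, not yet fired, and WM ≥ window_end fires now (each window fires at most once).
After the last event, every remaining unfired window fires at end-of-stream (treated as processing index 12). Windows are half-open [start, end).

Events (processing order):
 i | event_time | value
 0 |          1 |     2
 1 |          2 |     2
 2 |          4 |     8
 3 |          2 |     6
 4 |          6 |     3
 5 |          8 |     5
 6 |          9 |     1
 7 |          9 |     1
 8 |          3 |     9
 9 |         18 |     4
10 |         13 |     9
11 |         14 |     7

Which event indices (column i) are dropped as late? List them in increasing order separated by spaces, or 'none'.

i=0 t=1 v=2: → [1,5); WM=−∞
i=1 t=2 v=2: → [1,6); WM=0
i=2 t=4 v=8: → [1,8); WM=0
i=3 t=2 v=6: → [1,8); WM=2
i=4 t=6 v=3: → [1,10); WM=2
i=5 t=8 v=5: → [1,12); WM=6
i=6 t=9 v=1: → [1,13); WM=6
i=7 t=9 v=1: → [1,13); WM=7
i=8 t=3 v=9: DROP (t<7-2); WM=7
i=9 t=18 v=4: → [18,22); WM=16
i=10 t=13 v=9: DROP (t<16-2); WM=16
i=11 t=14 v=7: → [14,18); WM=16

8 10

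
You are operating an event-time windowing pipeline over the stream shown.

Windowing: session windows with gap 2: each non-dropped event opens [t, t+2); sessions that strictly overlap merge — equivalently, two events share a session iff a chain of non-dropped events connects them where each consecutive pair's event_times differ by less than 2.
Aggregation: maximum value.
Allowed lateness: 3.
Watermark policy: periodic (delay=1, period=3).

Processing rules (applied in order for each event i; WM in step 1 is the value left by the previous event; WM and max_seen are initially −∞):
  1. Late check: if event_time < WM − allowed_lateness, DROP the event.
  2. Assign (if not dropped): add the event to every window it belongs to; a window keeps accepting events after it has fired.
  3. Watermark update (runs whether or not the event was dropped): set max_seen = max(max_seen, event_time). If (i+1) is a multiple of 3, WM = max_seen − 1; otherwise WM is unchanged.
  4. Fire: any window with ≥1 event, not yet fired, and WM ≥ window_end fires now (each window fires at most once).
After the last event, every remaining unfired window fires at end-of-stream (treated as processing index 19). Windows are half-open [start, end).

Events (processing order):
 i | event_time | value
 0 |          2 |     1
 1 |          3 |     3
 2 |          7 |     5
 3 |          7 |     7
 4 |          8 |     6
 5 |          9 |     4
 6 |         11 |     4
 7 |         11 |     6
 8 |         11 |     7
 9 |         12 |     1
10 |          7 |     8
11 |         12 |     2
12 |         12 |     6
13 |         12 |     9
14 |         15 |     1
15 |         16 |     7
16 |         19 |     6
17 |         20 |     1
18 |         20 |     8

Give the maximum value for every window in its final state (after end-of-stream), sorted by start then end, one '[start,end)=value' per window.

[2,5)=3 [7,11)=8 [11,14)=9 [15,18)=7 [19,22)=8

i=0 t=2 v=1: → [2,4); WM=−∞
i=1 t=3 v=3: → [2,5); WM=−∞
i=2 t=7 v=5: → [7,9); WM=6
i=3 t=7 v=7: → [7,9); WM=6
i=4 t=8 v=6: → [7,10); WM=6
i=5 t=9 v=4: → [7,11); WM=8
i=6 t=11 v=4: → [11,13); WM=8
i=7 t=11 v=6: → [11,13); WM=8
i=8 t=11 v=7: → [11,13); WM=10
i=9 t=12 v=1: → [11,14); WM=10
i=10 t=7 v=8: → [7,11); WM=10
i=11 t=12 v=2: → [11,14); WM=11
i=12 t=12 v=6: → [11,14); WM=11
i=13 t=12 v=9: → [11,14); WM=11
i=14 t=15 v=1: → [15,17); WM=14
i=15 t=16 v=7: → [15,18); WM=14
i=16 t=19 v=6: → [19,21); WM=14
i=17 t=20 v=1: → [19,22); WM=19
i=18 t=20 v=8: → [19,22); WM=19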